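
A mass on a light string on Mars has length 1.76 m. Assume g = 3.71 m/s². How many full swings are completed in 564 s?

T = 2π√(L/g) = 2π√(1.76/3.71) = 4.328 s.
Number of complete oscillations = ⌊564/4.328⌋ = ⌊130.3⌋ = 130.

130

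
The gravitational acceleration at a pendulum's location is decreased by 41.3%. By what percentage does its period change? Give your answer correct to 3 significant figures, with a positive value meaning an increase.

30.5%

T ∝ 1/√g, so T'/T = 1/√(0.5870) = 1.305.
Percentage change in T = (1.305 − 1) × 100% = 30.5%.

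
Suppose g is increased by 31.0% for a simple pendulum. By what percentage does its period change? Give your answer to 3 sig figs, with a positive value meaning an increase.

-12.6%

T ∝ 1/√g, so T'/T = 1/√(1.310) = 0.8737.
Percentage change in T = (0.8737 − 1) × 100% = -12.6%.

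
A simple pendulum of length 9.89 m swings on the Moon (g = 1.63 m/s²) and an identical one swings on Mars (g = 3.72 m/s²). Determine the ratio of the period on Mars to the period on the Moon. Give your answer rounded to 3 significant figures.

T ∝ 1/√g, so T₂/T₁ = √(g₁/g₂) = √(1.63/3.72) = 0.662.

0.662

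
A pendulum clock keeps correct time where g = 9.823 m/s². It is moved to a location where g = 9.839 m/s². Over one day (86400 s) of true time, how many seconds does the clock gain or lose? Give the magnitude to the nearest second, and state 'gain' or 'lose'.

gain 70 s

The clock's period scales as T ∝ 1/√g, so T'/T = √(9.823/9.839) = 0.999187.
In 86400 s of true time the clock registers 86400/0.999187 = 86470.3 s, so it gains 70 s.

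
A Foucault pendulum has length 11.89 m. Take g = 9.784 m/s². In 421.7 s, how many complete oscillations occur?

60

T = 2π√(L/g) = 2π√(11.89/9.784) = 6.9265 s.
Number of complete oscillations = ⌊421.7/6.9265⌋ = ⌊60.882⌋ = 60.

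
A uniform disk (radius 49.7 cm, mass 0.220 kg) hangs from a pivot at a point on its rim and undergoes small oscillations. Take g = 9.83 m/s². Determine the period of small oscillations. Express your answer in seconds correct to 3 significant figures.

1.73 s

I_cm = ½mr² = 0.02717 kg·m². The pivot is at distance d = 0.497 m from the centre of mass.
By the parallel-axis theorem, I = I_cm + md² = 0.02717 + 0.05434 = 0.08151 kg·m².
T = 2π√(I/(mgd)) = 2π√(0.08151/(0.220 × 9.83 × 0.497)) = 1.73 s.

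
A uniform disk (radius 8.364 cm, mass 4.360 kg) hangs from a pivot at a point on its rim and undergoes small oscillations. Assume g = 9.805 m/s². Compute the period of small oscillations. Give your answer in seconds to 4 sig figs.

0.7107 s

I_cm = ½mr² = 0.015251 kg·m². The pivot is at distance d = 0.08364 m from the centre of mass.
By the parallel-axis theorem, I = I_cm + md² = 0.015251 + 0.030501 = 0.045752 kg·m².
T = 2π√(I/(mgd)) = 2π√(0.045752/(4.360 × 9.805 × 0.08364)) = 0.7107 s.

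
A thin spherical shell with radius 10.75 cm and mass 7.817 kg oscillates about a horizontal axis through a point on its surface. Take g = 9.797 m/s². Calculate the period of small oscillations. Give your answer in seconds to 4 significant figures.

I_cm = (2/3)mr² = 0.060223 kg·m². The pivot is at distance d = 0.1075 m from the centre of mass.
By the parallel-axis theorem, I = I_cm + md² = 0.060223 + 0.090335 = 0.15056 kg·m².
T = 2π√(I/(mgd)) = 2π√(0.15056/(7.817 × 9.797 × 0.1075)) = 0.8497 s.

0.8497 s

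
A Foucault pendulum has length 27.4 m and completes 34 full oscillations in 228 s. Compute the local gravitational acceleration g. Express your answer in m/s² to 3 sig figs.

T = 228/34 = 6.706 s.
From T = 2π√(L/g), g = 4π²L/T² = 4π² × 27.4/6.706² = 24.1 m/s².

24.1 m/s²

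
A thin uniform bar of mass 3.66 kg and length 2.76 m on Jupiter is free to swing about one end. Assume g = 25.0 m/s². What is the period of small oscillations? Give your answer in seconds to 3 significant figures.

1.70 s

For a physical pendulum T = 2π√(I/(mgd)), with d = 1.380 m from pivot to centre of mass.
I_cm = mL²/12 = 3.66 × 2.76²/12 = 2.323 kg·m²; I = I_cm + md² = 2.323 + 3.66 × 1.380² = 9.293 kg·m².
T = 2π√(9.293/(3.66 × 25.0 × 1.380)) = 1.70 s.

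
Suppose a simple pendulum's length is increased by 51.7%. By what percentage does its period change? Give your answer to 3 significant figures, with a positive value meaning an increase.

T ∝ √L, so T'/T = √(1.517) = 1.232.
Percentage change in T = (1.232 − 1) × 100% = 23.2%.

23.2%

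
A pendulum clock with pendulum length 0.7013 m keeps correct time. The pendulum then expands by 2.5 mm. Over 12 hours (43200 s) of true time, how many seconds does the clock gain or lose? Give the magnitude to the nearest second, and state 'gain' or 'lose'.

T ∝ √L, so T'/T = √(0.70380/0.7013) = 1.00178.
In 43200 s of true time the clock registers 43200/1.00178 = 43123.2 s, so it loses 77 s.

lose 77 s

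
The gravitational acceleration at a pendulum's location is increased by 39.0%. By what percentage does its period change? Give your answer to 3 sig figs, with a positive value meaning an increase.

-15.2%

T ∝ 1/√g, so T'/T = 1/√(1.390) = 0.8482.
Percentage change in T = (0.8482 − 1) × 100% = -15.2%.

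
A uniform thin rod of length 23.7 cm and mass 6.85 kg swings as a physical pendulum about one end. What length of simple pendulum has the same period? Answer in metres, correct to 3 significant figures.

0.158 m

The equivalent simple-pendulum length is L_eq = I/(md), where I is about the pivot and d = 0.1185 m.
I_cm = (1/12)mL² = 0.03206 kg·m², so I = I_cm + md² = 0.03206 + 0.09619 = 0.1283 kg·m².
L_eq = 0.1283/(6.85 × 0.1185) = 0.158 m.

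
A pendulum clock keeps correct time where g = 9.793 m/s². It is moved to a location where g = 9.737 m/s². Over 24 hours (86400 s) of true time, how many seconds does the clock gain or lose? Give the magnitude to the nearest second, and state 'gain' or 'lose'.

The clock's period scales as T ∝ 1/√g, so T'/T = √(9.793/9.737) = 1.00287.
In 86400 s of true time the clock registers 86400/1.00287 = 86152.6 s, so it loses 247 s.

lose 247 s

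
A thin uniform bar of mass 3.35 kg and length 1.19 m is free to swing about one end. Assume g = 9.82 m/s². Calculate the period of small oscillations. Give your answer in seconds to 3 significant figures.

For a physical pendulum T = 2π√(I/(mgd)), with d = 0.5950 m from pivot to centre of mass.
I_cm = mL²/12 = 3.35 × 1.19²/12 = 0.3953 kg·m²; I = I_cm + md² = 0.3953 + 3.35 × 0.5950² = 1.581 kg·m².
T = 2π√(1.581/(3.35 × 9.82 × 0.5950)) = 1.79 s.

1.79 s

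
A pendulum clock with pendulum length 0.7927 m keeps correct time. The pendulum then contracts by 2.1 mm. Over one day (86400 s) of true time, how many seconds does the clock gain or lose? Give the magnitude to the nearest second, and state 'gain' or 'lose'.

T ∝ √L, so T'/T = √(0.79060/0.7927) = 0.998675.
In 86400 s of true time the clock registers 86400/0.998675 = 86514.7 s, so it gains 115 s.

gain 115 s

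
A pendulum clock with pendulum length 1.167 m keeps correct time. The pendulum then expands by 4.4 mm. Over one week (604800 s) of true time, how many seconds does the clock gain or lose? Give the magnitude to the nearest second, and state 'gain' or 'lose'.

lose 1137 s

T ∝ √L, so T'/T = √(1.17140/1.167) = 1.00188.
In 604800 s of true time the clock registers 604800/1.00188 = 603663.1 s, so it loses 1137 s.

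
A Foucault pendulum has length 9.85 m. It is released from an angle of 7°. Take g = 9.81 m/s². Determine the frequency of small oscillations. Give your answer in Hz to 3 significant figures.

0.159 Hz

T = 2π√(L/g) = 2π√(9.85/9.81) = 6.296 s, so f = 1/T = 0.159 Hz.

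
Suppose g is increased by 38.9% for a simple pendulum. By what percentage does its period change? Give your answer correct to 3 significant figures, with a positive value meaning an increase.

-15.2%

T ∝ 1/√g, so T'/T = 1/√(1.389) = 0.8485.
Percentage change in T = (0.8485 − 1) × 100% = -15.2%.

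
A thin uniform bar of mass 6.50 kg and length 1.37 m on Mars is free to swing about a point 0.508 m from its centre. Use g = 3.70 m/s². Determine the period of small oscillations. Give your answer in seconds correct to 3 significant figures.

2.95 s

For a physical pendulum T = 2π√(I/(mgd)), with d = 0.5080 m from pivot to centre of mass.
I_cm = mL²/12 = 6.50 × 1.37²/12 = 1.017 kg·m²; I = I_cm + md² = 1.017 + 6.50 × 0.5080² = 2.694 kg·m².
T = 2π√(2.694/(6.50 × 3.70 × 0.5080)) = 2.95 s.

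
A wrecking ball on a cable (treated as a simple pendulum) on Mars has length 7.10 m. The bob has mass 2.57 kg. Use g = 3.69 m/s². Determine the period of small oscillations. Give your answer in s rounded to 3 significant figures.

8.72 s

T = 2π√(L/g) = 2π√(7.10/3.69) = 2π × 1.387 = 8.72 s.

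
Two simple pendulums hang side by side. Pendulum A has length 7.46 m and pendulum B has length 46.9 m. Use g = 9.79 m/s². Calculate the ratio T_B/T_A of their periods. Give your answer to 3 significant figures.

T ∝ √L, so T_B/T_A = √(L_B/L_A) = √(46.9/7.46) = 2.51.

2.51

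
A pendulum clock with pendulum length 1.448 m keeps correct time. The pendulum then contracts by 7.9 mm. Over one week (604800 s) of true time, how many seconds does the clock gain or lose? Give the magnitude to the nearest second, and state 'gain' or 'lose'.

gain 1657 s

T ∝ √L, so T'/T = √(1.44010/1.448) = 0.997268.
In 604800 s of true time the clock registers 604800/0.997268 = 606456.6 s, so it gains 1657 s.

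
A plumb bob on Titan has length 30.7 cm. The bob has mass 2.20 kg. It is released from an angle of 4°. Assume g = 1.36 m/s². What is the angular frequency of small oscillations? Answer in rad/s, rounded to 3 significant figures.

2.10 rad/s

ω = √(g/L) = √(1.36/0.307) = 2.10 rad/s.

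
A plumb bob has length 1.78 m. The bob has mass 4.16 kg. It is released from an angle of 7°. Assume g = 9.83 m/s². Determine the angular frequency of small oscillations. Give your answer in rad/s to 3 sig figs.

ω = √(g/L) = √(9.83/1.78) = 2.35 rad/s.

2.35 rad/s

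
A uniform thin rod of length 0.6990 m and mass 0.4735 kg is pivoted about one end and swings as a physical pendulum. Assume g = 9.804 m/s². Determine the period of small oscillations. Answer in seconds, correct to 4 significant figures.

For a physical pendulum T = 2π√(I/(mgd)), with d = 0.34950 m from pivot to centre of mass.
I_cm = mL²/12 = 0.4735 × 0.6990²/12 = 0.019279 kg·m²; I = I_cm + md² = 0.019279 + 0.4735 × 0.34950² = 0.077118 kg·m².
T = 2π√(0.077118/(0.4735 × 9.804 × 0.34950)) = 1.370 s.

1.370 s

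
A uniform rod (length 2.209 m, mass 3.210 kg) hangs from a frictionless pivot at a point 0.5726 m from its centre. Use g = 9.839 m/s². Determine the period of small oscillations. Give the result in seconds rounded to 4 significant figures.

For a physical pendulum T = 2π√(I/(mgd)), with d = 0.57260 m from pivot to centre of mass.
I_cm = mL²/12 = 3.210 × 2.209²/12 = 1.3053 kg·m²; I = I_cm + md² = 1.3053 + 3.210 × 0.57260² = 2.3578 kg·m².
T = 2π√(2.3578/(3.210 × 9.839 × 0.57260)) = 2.269 s.

2.269 s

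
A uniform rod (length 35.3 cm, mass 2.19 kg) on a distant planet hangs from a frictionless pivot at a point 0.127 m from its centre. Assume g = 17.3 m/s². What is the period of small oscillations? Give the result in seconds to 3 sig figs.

For a physical pendulum T = 2π√(I/(mgd)), with d = 0.1270 m from pivot to centre of mass.
I_cm = mL²/12 = 2.19 × 0.353²/12 = 0.02274 kg·m²; I = I_cm + md² = 0.02274 + 2.19 × 0.1270² = 0.05806 kg·m².
T = 2π√(0.05806/(2.19 × 17.3 × 0.1270)) = 0.690 s.

0.690 s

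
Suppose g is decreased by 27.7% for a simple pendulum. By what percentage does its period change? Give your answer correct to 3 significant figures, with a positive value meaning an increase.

17.6%

T ∝ 1/√g, so T'/T = 1/√(0.7230) = 1.176.
Percentage change in T = (1.176 − 1) × 100% = 17.6%.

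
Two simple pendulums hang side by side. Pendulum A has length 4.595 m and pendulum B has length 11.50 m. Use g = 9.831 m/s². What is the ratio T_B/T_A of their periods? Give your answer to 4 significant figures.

T ∝ √L, so T_B/T_A = √(L_B/L_A) = √(11.50/4.595) = 1.582.

1.582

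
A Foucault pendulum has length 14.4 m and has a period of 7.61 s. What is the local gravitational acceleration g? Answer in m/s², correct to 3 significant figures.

From T = 2π√(L/g), g = 4π²L/T² = 4π² × 14.4/7.610² = 9.82 m/s².

9.82 m/s²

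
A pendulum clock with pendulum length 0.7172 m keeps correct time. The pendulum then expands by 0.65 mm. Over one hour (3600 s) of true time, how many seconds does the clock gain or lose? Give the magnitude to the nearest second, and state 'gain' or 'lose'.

lose 2 s

T ∝ √L, so T'/T = √(0.71785/0.7172) = 1.00045.
In 3600 s of true time the clock registers 3600/1.00045 = 3598.4 s, so it loses 2 s.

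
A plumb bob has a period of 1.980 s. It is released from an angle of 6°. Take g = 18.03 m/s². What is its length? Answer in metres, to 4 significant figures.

1.790 m

From T = 2π√(L/g), L = gT²/(4π²) = 18.03 × 1.9800²/(4π²) = 1.790 m.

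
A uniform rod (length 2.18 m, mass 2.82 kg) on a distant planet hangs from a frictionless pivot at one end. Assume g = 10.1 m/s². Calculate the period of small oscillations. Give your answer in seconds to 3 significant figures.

2.38 s

For a physical pendulum T = 2π√(I/(mgd)), with d = 1.090 m from pivot to centre of mass.
I_cm = mL²/12 = 2.82 × 2.18²/12 = 1.117 kg·m²; I = I_cm + md² = 1.117 + 2.82 × 1.090² = 4.467 kg·m².
T = 2π√(4.467/(2.82 × 10.1 × 1.090)) = 2.38 s.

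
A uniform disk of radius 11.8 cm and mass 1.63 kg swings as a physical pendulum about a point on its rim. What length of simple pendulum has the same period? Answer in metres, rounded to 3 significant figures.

0.177 m

The equivalent simple-pendulum length is L_eq = I/(md), where I is about the pivot and d = 0.1180 m.
I_cm = ½mR² = 0.01135 kg·m², so I = I_cm + md² = 0.01135 + 0.02270 = 0.03404 kg·m².
L_eq = 0.03404/(1.63 × 0.1180) = 0.177 m.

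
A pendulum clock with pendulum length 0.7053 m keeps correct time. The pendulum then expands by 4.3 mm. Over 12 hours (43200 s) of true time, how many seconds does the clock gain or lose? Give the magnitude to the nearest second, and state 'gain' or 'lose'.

T ∝ √L, so T'/T = √(0.70960/0.7053) = 1.00304.
In 43200 s of true time the clock registers 43200/1.00304 = 43068.9 s, so it loses 131 s.

lose 131 s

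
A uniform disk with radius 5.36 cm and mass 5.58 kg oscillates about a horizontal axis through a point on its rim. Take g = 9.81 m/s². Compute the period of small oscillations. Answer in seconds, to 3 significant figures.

I_cm = ½mr² = 0.008016 kg·m². The pivot is at distance d = 0.0536 m from the centre of mass.
By the parallel-axis theorem, I = I_cm + md² = 0.008016 + 0.01603 = 0.02405 kg·m².
T = 2π√(I/(mgd)) = 2π√(0.02405/(5.58 × 9.81 × 0.0536)) = 0.569 s.

0.569 s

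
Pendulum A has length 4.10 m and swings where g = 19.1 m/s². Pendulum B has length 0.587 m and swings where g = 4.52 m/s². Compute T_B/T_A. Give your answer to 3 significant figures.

0.778

T = 2π√(L/g), so T_B/T_A = √((L_B/g_B)/(L_A/g_A)) = √((0.587/4.52)/(4.10/19.1)) = 0.778.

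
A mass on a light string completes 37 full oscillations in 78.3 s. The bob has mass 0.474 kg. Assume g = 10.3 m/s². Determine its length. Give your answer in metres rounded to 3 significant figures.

1.17 m

T = 78.3/37 = 2.116 s.
From T = 2π√(L/g), L = gT²/(4π²) = 10.3 × 2.116²/(4π²) = 1.17 m.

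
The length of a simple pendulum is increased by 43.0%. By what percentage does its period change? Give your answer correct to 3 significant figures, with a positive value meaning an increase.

T ∝ √L, so T'/T = √(1.430) = 1.196.
Percentage change in T = (1.196 − 1) × 100% = 19.6%.

19.6%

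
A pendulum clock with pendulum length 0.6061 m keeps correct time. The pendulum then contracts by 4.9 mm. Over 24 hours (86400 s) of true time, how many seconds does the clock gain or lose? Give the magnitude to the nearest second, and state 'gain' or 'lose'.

gain 351 s

T ∝ √L, so T'/T = √(0.60120/0.6061) = 0.995950.
In 86400 s of true time the clock registers 86400/0.995950 = 86751.4 s, so it gains 351 s.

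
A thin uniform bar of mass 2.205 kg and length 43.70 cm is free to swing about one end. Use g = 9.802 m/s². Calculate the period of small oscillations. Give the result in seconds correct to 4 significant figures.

1.083 s

For a physical pendulum T = 2π√(I/(mgd)), with d = 0.21850 m from pivot to centre of mass.
I_cm = mL²/12 = 2.205 × 0.4370²/12 = 0.035091 kg·m²; I = I_cm + md² = 0.035091 + 2.205 × 0.21850² = 0.14036 kg·m².
T = 2π√(0.14036/(2.205 × 9.802 × 0.21850)) = 1.083 s.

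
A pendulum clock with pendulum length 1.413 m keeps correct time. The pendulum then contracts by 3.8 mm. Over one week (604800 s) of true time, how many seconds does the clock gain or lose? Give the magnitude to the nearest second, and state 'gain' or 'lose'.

gain 815 s

T ∝ √L, so T'/T = √(1.40920/1.413) = 0.998654.
In 604800 s of true time the clock registers 604800/0.998654 = 605614.9 s, so it gains 815 s.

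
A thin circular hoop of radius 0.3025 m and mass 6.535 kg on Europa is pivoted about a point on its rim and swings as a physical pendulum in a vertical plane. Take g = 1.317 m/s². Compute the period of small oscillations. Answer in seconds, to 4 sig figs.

I_cm = mr² = 0.59799 kg·m². The pivot is at distance d = 0.3025 m from the centre of mass.
By the parallel-axis theorem, I = I_cm + md² = 0.59799 + 0.59799 = 1.1960 kg·m².
T = 2π√(I/(mgd)) = 2π√(1.1960/(6.535 × 1.317 × 0.3025)) = 4.259 s.

4.259 s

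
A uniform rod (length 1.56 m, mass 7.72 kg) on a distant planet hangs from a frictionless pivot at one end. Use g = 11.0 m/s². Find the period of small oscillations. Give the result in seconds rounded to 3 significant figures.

For a physical pendulum T = 2π√(I/(mgd)), with d = 0.7800 m from pivot to centre of mass.
I_cm = mL²/12 = 7.72 × 1.56²/12 = 1.566 kg·m²; I = I_cm + md² = 1.566 + 7.72 × 0.7800² = 6.262 kg·m².
T = 2π√(6.262/(7.72 × 11.0 × 0.7800)) = 1.93 s.

1.93 s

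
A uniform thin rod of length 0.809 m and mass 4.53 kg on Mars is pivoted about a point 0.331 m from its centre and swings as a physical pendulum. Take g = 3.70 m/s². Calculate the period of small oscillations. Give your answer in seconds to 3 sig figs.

2.30 s

For a physical pendulum T = 2π√(I/(mgd)), with d = 0.3310 m from pivot to centre of mass.
I_cm = mL²/12 = 4.53 × 0.809²/12 = 0.2471 kg·m²; I = I_cm + md² = 0.2471 + 4.53 × 0.3310² = 0.7434 kg·m².
T = 2π√(0.7434/(4.53 × 3.70 × 0.3310)) = 2.30 s.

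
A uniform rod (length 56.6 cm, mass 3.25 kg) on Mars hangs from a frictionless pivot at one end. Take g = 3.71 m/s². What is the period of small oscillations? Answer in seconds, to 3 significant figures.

2.00 s

For a physical pendulum T = 2π√(I/(mgd)), with d = 0.2830 m from pivot to centre of mass.
I_cm = mL²/12 = 3.25 × 0.566²/12 = 0.08676 kg·m²; I = I_cm + md² = 0.08676 + 3.25 × 0.2830² = 0.3471 kg·m².
T = 2π√(0.3471/(3.25 × 3.71 × 0.2830)) = 2.00 s.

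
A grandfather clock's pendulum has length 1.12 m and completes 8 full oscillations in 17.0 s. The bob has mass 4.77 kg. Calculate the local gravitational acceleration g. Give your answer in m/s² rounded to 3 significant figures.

T = 17.0/8 = 2.125 s.
From T = 2π√(L/g), g = 4π²L/T² = 4π² × 1.12/2.125² = 9.79 m/s².

9.79 m/s²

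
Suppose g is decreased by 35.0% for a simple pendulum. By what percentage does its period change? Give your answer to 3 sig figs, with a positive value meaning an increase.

T ∝ 1/√g, so T'/T = 1/√(0.6500) = 1.240.
Percentage change in T = (1.240 − 1) × 100% = 24.0%.

24.0%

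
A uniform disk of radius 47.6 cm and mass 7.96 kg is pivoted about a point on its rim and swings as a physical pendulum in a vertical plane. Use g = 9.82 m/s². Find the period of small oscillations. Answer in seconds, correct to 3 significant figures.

1.69 s

I_cm = ½mr² = 0.9018 kg·m². The pivot is at distance d = 0.476 m from the centre of mass.
By the parallel-axis theorem, I = I_cm + md² = 0.9018 + 1.804 = 2.705 kg·m².
T = 2π√(I/(mgd)) = 2π√(2.705/(7.96 × 9.82 × 0.476)) = 1.69 s.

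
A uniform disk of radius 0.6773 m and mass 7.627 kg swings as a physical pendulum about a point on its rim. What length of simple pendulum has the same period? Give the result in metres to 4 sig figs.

1.016 m

The equivalent simple-pendulum length is L_eq = I/(md), where I is about the pivot and d = 0.67730 m.
I_cm = ½mR² = 1.7494 kg·m², so I = I_cm + md² = 1.7494 + 3.4988 = 5.2482 kg·m².
L_eq = 5.2482/(7.627 × 0.67730) = 1.016 m.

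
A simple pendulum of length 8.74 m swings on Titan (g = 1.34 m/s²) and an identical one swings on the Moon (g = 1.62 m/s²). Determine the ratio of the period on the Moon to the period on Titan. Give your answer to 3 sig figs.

T ∝ 1/√g, so T₂/T₁ = √(g₁/g₂) = √(1.34/1.62) = 0.909.

0.909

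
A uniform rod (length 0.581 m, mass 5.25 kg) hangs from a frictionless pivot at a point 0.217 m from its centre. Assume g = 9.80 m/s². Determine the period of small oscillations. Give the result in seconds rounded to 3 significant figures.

1.18 s

For a physical pendulum T = 2π√(I/(mgd)), with d = 0.2170 m from pivot to centre of mass.
I_cm = mL²/12 = 5.25 × 0.581²/12 = 0.1477 kg·m²; I = I_cm + md² = 0.1477 + 5.25 × 0.2170² = 0.3949 kg·m².
T = 2π√(0.3949/(5.25 × 9.80 × 0.2170)) = 1.18 s.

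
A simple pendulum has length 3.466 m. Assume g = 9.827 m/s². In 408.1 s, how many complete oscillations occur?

109

T = 2π√(L/g) = 2π√(3.466/9.827) = 3.7315 s.
Number of complete oscillations = ⌊408.1/3.7315⌋ = ⌊109.37⌋ = 109.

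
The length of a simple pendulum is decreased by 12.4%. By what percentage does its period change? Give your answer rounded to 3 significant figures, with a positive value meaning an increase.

-6.41%

T ∝ √L, so T'/T = √(0.8760) = 0.9359.
Percentage change in T = (0.9359 − 1) × 100% = -6.41%.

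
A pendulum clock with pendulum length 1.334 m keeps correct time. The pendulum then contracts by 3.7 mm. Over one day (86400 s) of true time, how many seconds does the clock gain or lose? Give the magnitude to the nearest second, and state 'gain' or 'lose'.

gain 120 s

T ∝ √L, so T'/T = √(1.33030/1.334) = 0.998612.
In 86400 s of true time the clock registers 86400/0.998612 = 86520.1 s, so it gains 120 s.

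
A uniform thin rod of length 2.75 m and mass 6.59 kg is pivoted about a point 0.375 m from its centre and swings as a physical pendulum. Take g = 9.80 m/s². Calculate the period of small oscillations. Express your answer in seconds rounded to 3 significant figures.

For a physical pendulum T = 2π√(I/(mgd)), with d = 0.3750 m from pivot to centre of mass.
I_cm = mL²/12 = 6.59 × 2.75²/12 = 4.153 kg·m²; I = I_cm + md² = 4.153 + 6.59 × 0.3750² = 5.080 kg·m².
T = 2π√(5.080/(6.59 × 9.80 × 0.3750)) = 2.88 s.

2.88 s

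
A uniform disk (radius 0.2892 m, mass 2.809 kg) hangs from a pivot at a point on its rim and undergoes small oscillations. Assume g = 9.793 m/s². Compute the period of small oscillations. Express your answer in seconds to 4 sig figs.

1.322 s

I_cm = ½mr² = 0.11747 kg·m². The pivot is at distance d = 0.2892 m from the centre of mass.
By the parallel-axis theorem, I = I_cm + md² = 0.11747 + 0.23494 = 0.35240 kg·m².
T = 2π√(I/(mgd)) = 2π√(0.35240/(2.809 × 9.793 × 0.2892)) = 1.322 s.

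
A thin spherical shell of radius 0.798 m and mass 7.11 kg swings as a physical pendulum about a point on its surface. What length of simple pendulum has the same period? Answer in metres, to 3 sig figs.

The equivalent simple-pendulum length is L_eq = I/(md), where I is about the pivot and d = 0.7980 m.
I_cm = (2/3)mR² = 3.018 kg·m², so I = I_cm + md² = 3.018 + 4.528 = 7.546 kg·m².
L_eq = 7.546/(7.11 × 0.7980) = 1.33 m.

1.33 m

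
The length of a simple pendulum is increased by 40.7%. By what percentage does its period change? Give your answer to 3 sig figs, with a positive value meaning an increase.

18.6%

T ∝ √L, so T'/T = √(1.407) = 1.186.
Percentage change in T = (1.186 − 1) × 100% = 18.6%.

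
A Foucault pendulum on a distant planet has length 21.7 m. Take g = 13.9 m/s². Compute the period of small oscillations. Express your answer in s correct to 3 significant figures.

7.85 s

T = 2π√(L/g) = 2π√(21.7/13.9) = 2π × 1.249 = 7.85 s.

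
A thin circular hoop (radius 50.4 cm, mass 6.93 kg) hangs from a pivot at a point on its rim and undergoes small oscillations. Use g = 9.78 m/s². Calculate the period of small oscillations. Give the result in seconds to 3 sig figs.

I_cm = mr² = 1.760 kg·m². The pivot is at distance d = 0.504 m from the centre of mass.
By the parallel-axis theorem, I = I_cm + md² = 1.760 + 1.760 = 3.521 kg·m².
T = 2π√(I/(mgd)) = 2π√(3.521/(6.93 × 9.78 × 0.504)) = 2.02 s.

2.02 s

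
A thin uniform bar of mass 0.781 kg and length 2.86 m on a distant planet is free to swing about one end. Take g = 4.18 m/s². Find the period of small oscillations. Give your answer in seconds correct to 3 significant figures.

4.24 s

For a physical pendulum T = 2π√(I/(mgd)), with d = 1.430 m from pivot to centre of mass.
I_cm = mL²/12 = 0.781 × 2.86²/12 = 0.5324 kg·m²; I = I_cm + md² = 0.5324 + 0.781 × 1.430² = 2.129 kg·m².
T = 2π√(2.129/(0.781 × 4.18 × 1.430)) = 4.24 s.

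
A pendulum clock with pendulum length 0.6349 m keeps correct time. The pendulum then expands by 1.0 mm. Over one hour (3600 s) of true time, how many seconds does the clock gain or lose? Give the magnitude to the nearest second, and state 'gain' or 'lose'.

lose 3 s

T ∝ √L, so T'/T = √(0.63590/0.6349) = 1.00079.
In 3600 s of true time the clock registers 3600/1.00079 = 3597.2 s, so it loses 3 s.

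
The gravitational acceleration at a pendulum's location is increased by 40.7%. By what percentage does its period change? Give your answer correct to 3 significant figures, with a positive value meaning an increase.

T ∝ 1/√g, so T'/T = 1/√(1.407) = 0.8430.
Percentage change in T = (0.8430 − 1) × 100% = -15.7%.

-15.7%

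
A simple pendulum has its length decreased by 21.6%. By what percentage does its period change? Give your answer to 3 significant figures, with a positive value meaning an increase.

T ∝ √L, so T'/T = √(0.7840) = 0.8854.
Percentage change in T = (0.8854 − 1) × 100% = -11.5%.

-11.5%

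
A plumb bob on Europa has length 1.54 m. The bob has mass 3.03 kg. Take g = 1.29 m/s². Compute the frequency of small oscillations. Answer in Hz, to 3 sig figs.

T = 2π√(L/g) = 2π√(1.54/1.29) = 6.865 s, so f = 1/T = 0.146 Hz.

0.146 Hz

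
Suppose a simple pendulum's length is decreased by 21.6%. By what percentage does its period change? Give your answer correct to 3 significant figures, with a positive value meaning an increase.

-11.5%

T ∝ √L, so T'/T = √(0.7840) = 0.8854.
Percentage change in T = (0.8854 − 1) × 100% = -11.5%.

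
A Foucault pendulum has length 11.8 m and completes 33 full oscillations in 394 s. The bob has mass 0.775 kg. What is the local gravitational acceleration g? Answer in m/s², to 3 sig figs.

3.27 m/s²

T = 394/33 = 11.94 s.
From T = 2π√(L/g), g = 4π²L/T² = 4π² × 11.8/11.94² = 3.27 m/s².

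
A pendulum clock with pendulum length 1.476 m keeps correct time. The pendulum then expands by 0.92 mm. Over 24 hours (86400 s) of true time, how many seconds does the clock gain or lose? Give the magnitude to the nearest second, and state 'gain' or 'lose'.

lose 27 s

T ∝ √L, so T'/T = √(1.47692/1.476) = 1.00031.
In 86400 s of true time the clock registers 86400/1.00031 = 86373.1 s, so it loses 27 s.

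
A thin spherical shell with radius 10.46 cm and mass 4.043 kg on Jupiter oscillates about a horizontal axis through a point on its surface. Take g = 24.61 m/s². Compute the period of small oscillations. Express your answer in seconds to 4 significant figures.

I_cm = (2/3)mr² = 0.029490 kg·m². The pivot is at distance d = 0.1046 m from the centre of mass.
By the parallel-axis theorem, I = I_cm + md² = 0.029490 + 0.044235 = 0.073725 kg·m².
T = 2π√(I/(mgd)) = 2π√(0.073725/(4.043 × 24.61 × 0.1046)) = 0.5288 s.

0.5288 s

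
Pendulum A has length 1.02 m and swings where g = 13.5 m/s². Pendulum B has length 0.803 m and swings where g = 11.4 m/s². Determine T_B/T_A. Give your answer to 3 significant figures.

T = 2π√(L/g), so T_B/T_A = √((L_B/g_B)/(L_A/g_A)) = √((0.803/11.4)/(1.02/13.5)) = 0.966.

0.966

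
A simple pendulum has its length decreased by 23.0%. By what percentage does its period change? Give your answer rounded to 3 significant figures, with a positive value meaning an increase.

-12.3%

T ∝ √L, so T'/T = √(0.7700) = 0.8775.
Percentage change in T = (0.8775 − 1) × 100% = -12.3%.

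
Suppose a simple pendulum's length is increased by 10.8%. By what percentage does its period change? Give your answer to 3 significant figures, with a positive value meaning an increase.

5.26%

T ∝ √L, so T'/T = √(1.108) = 1.053.
Percentage change in T = (1.053 − 1) × 100% = 5.26%.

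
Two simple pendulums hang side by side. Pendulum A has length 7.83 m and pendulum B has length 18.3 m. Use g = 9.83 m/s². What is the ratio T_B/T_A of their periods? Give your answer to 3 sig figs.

1.53

T ∝ √L, so T_B/T_A = √(L_B/L_A) = √(18.3/7.83) = 1.53.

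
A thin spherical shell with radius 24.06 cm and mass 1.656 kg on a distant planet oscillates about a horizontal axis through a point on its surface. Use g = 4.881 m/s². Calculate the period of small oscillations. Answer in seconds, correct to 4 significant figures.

I_cm = (2/3)mr² = 0.063909 kg·m². The pivot is at distance d = 0.2406 m from the centre of mass.
By the parallel-axis theorem, I = I_cm + md² = 0.063909 + 0.095863 = 0.15977 kg·m².
T = 2π√(I/(mgd)) = 2π√(0.15977/(1.656 × 4.881 × 0.2406)) = 1.801 s.

1.801 s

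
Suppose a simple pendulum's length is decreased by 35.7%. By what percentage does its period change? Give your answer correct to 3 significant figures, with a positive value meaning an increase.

T ∝ √L, so T'/T = √(0.6430) = 0.8019.
Percentage change in T = (0.8019 − 1) × 100% = -19.8%.

-19.8%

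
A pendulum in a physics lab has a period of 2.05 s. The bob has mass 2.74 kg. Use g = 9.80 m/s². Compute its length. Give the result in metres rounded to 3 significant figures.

1.04 m

From T = 2π√(L/g), L = gT²/(4π²) = 9.80 × 2.050²/(4π²) = 1.04 m.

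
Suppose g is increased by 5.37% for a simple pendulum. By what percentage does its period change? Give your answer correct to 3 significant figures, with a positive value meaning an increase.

T ∝ 1/√g, so T'/T = 1/√(1.054) = 0.9742.
Percentage change in T = (0.9742 − 1) × 100% = -2.58%.

-2.58%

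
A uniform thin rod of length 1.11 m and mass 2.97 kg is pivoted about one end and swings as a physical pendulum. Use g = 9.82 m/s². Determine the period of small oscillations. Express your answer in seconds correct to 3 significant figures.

1.72 s

For a physical pendulum T = 2π√(I/(mgd)), with d = 0.5550 m from pivot to centre of mass.
I_cm = mL²/12 = 2.97 × 1.11²/12 = 0.3049 kg·m²; I = I_cm + md² = 0.3049 + 2.97 × 0.5550² = 1.220 kg·m².
T = 2π√(1.220/(2.97 × 9.82 × 0.5550)) = 1.72 s.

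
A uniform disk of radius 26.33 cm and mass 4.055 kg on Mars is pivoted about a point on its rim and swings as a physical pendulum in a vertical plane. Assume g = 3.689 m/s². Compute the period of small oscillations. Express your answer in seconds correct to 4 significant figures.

2.056 s

I_cm = ½mr² = 0.14056 kg·m². The pivot is at distance d = 0.2633 m from the centre of mass.
By the parallel-axis theorem, I = I_cm + md² = 0.14056 + 0.28112 = 0.42168 kg·m².
T = 2π√(I/(mgd)) = 2π√(0.42168/(4.055 × 3.689 × 0.2633)) = 2.056 s.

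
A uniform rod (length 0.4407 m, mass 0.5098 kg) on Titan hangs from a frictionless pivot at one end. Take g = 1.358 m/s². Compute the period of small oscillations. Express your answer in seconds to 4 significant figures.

2.923 s

For a physical pendulum T = 2π√(I/(mgd)), with d = 0.22035 m from pivot to centre of mass.
I_cm = mL²/12 = 0.5098 × 0.4407²/12 = 0.0082510 kg·m²; I = I_cm + md² = 0.0082510 + 0.5098 × 0.22035² = 0.033004 kg·m².
T = 2π√(0.033004/(0.5098 × 1.358 × 0.22035)) = 2.923 s.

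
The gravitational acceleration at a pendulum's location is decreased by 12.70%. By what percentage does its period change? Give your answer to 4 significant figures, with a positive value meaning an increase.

7.027%

T ∝ 1/√g, so T'/T = 1/√(0.87300) = 1.0703.
Percentage change in T = (1.0703 − 1) × 100% = 7.027%.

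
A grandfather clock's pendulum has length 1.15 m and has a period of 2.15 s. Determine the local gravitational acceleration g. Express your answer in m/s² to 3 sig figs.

From T = 2π√(L/g), g = 4π²L/T² = 4π² × 1.15/2.150² = 9.82 m/s².

9.82 m/s²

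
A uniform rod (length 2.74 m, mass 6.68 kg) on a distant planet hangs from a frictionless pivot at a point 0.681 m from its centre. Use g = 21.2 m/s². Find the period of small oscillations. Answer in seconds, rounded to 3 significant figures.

For a physical pendulum T = 2π√(I/(mgd)), with d = 0.6810 m from pivot to centre of mass.
I_cm = mL²/12 = 6.68 × 2.74²/12 = 4.179 kg·m²; I = I_cm + md² = 4.179 + 6.68 × 0.6810² = 7.277 kg·m².
T = 2π√(7.277/(6.68 × 21.2 × 0.6810)) = 1.73 s.

1.73 s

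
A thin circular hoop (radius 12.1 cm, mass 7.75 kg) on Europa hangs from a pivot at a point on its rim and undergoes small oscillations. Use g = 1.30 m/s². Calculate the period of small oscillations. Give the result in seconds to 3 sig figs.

I_cm = mr² = 0.1135 kg·m². The pivot is at distance d = 0.121 m from the centre of mass.
By the parallel-axis theorem, I = I_cm + md² = 0.1135 + 0.1135 = 0.2269 kg·m².
T = 2π√(I/(mgd)) = 2π√(0.2269/(7.75 × 1.30 × 0.121)) = 2.71 s.

2.71 s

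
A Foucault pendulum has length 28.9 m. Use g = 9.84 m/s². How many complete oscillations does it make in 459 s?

42

T = 2π√(L/g) = 2π√(28.9/9.84) = 10.77 s.
Number of complete oscillations = ⌊459/10.77⌋ = ⌊42.63⌋ = 42.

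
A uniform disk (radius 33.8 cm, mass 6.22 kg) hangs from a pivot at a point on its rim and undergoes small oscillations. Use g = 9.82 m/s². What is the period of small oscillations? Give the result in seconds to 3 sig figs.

I_cm = ½mr² = 0.3553 kg·m². The pivot is at distance d = 0.338 m from the centre of mass.
By the parallel-axis theorem, I = I_cm + md² = 0.3553 + 0.7106 = 1.066 kg·m².
T = 2π√(I/(mgd)) = 2π√(1.066/(6.22 × 9.82 × 0.338)) = 1.43 s.

1.43 s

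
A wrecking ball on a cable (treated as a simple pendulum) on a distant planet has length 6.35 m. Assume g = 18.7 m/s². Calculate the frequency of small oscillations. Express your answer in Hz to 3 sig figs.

T = 2π√(L/g) = 2π√(6.35/18.7) = 3.661 s, so f = 1/T = 0.273 Hz.

0.273 Hz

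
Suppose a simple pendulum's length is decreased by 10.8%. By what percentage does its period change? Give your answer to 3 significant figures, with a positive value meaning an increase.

-5.55%

T ∝ √L, so T'/T = √(0.8920) = 0.9445.
Percentage change in T = (0.9445 − 1) × 100% = -5.55%.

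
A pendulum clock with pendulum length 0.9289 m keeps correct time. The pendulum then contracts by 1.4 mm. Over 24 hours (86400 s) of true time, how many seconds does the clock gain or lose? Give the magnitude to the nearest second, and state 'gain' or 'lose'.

gain 65 s

T ∝ √L, so T'/T = √(0.92750/0.9289) = 0.999246.
In 86400 s of true time the clock registers 86400/0.999246 = 86465.2 s, so it gains 65 s.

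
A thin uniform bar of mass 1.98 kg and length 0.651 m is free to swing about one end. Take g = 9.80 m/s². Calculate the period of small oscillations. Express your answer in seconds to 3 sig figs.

For a physical pendulum T = 2π√(I/(mgd)), with d = 0.3255 m from pivot to centre of mass.
I_cm = mL²/12 = 1.98 × 0.651²/12 = 0.06993 kg·m²; I = I_cm + md² = 0.06993 + 1.98 × 0.3255² = 0.2797 kg·m².
T = 2π√(0.2797/(1.98 × 9.80 × 0.3255)) = 1.32 s.

1.32 s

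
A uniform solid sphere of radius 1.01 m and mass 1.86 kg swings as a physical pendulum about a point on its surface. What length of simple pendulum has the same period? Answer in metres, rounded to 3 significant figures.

1.41 m

The equivalent simple-pendulum length is L_eq = I/(md), where I is about the pivot and d = 1.010 m.
I_cm = (2/5)mR² = 0.7590 kg·m², so I = I_cm + md² = 0.7590 + 1.897 = 2.656 kg·m².
L_eq = 2.656/(1.86 × 1.010) = 1.41 m.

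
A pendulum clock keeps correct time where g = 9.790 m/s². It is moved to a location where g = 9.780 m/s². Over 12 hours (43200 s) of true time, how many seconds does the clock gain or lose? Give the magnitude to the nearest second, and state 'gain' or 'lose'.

lose 22 s

The clock's period scales as T ∝ 1/√g, so T'/T = √(9.790/9.780) = 1.00051.
In 43200 s of true time the clock registers 43200/1.00051 = 43177.9 s, so it loses 22 s.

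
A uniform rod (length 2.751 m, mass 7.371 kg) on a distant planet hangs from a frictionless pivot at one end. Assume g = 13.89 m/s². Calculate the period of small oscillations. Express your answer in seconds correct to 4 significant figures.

For a physical pendulum T = 2π√(I/(mgd)), with d = 1.3755 m from pivot to centre of mass.
I_cm = mL²/12 = 7.371 × 2.751²/12 = 4.6486 kg·m²; I = I_cm + md² = 4.6486 + 7.371 × 1.3755² = 18.595 kg·m².
T = 2π√(18.595/(7.371 × 13.89 × 1.3755)) = 2.283 s.

2.283 s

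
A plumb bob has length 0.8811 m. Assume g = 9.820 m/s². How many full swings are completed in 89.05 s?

T = 2π√(L/g) = 2π√(0.8811/9.820) = 1.8821 s.
Number of complete oscillations = ⌊89.05/1.8821⌋ = ⌊47.315⌋ = 47.

47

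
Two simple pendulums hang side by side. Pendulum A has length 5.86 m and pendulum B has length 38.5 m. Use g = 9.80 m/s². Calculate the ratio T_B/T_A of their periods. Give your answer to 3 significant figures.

T ∝ √L, so T_B/T_A = √(L_B/L_A) = √(38.5/5.86) = 2.56.

2.56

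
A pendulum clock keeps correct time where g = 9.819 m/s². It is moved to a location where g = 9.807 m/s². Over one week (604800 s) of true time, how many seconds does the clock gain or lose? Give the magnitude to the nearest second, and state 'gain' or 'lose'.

lose 370 s

The clock's period scales as T ∝ 1/√g, so T'/T = √(9.819/9.807) = 1.00061.
In 604800 s of true time the clock registers 604800/1.00061 = 604430.3 s, so it loses 370 s.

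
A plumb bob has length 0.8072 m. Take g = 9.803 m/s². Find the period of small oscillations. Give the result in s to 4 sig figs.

1.803 s

T = 2π√(L/g) = 2π√(0.8072/9.803) = 2π × 0.28695 = 1.803 s.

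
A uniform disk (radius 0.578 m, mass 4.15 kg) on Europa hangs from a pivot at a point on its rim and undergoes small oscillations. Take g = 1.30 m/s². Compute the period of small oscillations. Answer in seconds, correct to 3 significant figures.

5.13 s

I_cm = ½mr² = 0.6932 kg·m². The pivot is at distance d = 0.578 m from the centre of mass.
By the parallel-axis theorem, I = I_cm + md² = 0.6932 + 1.386 = 2.080 kg·m².
T = 2π√(I/(mgd)) = 2π√(2.080/(4.15 × 1.30 × 0.578)) = 5.13 s.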